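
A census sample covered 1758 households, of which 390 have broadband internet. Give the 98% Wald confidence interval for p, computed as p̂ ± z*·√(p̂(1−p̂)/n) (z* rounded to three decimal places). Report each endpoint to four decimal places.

(0.1988, 0.2449)

p̂ = 390/1758 = 0.22184.
SE = √(p̂(1−p̂)/n) = √(0.172629/1758) = 0.009909.
The 98% critical value is z* = 2.326.
Margin of error: 2.326 × 0.009909 = 0.02305.
CI: 0.22184 ± 0.02305 = (0.1988, 0.2449).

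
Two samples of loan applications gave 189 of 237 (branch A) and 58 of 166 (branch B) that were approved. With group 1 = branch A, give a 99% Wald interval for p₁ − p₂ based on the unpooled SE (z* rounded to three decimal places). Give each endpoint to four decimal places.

(0.3314, 0.5647)

p̂₁ = 189/237 = 0.79747, p̂₂ = 58/166 = 0.34940; p̂₁ − p̂₂ = 0.44807.
Unpooled SE = √(p̂₁(1−p̂₁)/n₁ + p̂₂(1−p̂₂)/n₂) = √(0.000681488 + 0.001369391) = 0.045287.
The 99% critical value is z* = 2.576. Margin = 2.576·0.045287 = 0.11666.
Interval: 0.44807 ± 0.11666 → (0.3314, 0.5647).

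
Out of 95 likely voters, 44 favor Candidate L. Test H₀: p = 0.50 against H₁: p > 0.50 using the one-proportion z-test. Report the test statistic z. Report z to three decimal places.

With x = 44 successes in n = 95, p̂ = 0.46316.
Null standard error: √(0.50·0.50/95) = √0.002631579 = 0.051299.
z = (0.46316 − 0.50)/0.051299 = -0.03684/0.051299 = -0.718.

z = -0.718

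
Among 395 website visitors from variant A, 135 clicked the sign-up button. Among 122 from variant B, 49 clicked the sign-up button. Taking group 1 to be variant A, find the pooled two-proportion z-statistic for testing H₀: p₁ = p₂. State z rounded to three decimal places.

Sample proportions: p̂₁ = 135/395 = 0.34177 and p̂₂ = 49/122 = 0.40164.
Pooling: p̂ = 184/517 = 0.35590.
Pooled SE = √[0.2292350·0.01072837] ≈ 0.049592.
z = (p̂₁ − p̂₂)/SE = (0.34177 − 0.40164)/0.049592 = -0.05987/0.049592 = -1.207.

z = -1.207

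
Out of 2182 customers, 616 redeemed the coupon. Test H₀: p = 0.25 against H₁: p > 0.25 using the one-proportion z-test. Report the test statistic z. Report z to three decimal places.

With x = 616 successes in n = 2182, p̂ = 0.28231.
Under H₀, SE = √(p₀(1−p₀)/n) = √(0.25·0.75/2182) = √0.000085930 = 0.009270.
z = (0.28231 − 0.25)/0.009270 = 0.03231/0.009270 = 3.485.

z = 3.485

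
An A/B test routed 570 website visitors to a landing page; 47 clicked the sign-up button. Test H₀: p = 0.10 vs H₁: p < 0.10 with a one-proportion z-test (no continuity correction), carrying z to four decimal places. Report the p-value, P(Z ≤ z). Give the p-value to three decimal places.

The sample proportion is 47/570 = 0.08246.
Under H₀, SE = √(p₀(1−p₀)/n) = √(0.10·0.90/570) = √0.000157895 = 0.012566.
Test statistic (full precision, shown to 4 dp): z = (47/570 − 0.10)/SE₀ ≈ -1.3962.
From the standard normal, P(Z ≤ z) = 0.081.

p-value = 0.081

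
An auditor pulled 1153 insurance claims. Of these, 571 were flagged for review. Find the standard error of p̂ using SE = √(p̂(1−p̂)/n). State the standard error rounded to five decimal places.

p̂ = 571/1153 = 0.49523.
p̂(1−p̂) = 0.49523·0.50477 = 0.249977.
SE = √(0.249977/1153) = 0.01472.

SE = 0.01472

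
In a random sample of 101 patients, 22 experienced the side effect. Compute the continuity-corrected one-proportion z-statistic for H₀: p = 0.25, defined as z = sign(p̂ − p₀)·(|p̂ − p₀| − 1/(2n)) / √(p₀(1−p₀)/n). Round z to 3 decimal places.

p̂ = 22/101 = 0.21782. p̂ − p₀ = -0.032178.
Continuity correction 1/(2n) = 1/202 = 0.004950.
Corrected numerator: |-0.032178| − 0.004950 = 0.027228.
Under H₀, SE = √(p₀(1−p₀)/n) = √(0.25·0.75/101) = √0.001856436 = 0.043086.
z = (−)0.027228/0.043086 = -0.632.

z = -0.632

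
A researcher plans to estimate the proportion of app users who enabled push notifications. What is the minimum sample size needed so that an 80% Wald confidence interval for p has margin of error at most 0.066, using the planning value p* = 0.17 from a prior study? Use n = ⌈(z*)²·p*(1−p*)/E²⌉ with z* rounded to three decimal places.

n = 54

The 80% critical value is z* = 1.282.
p*(1−p*) = 0.1411.
Required n before rounding: 1.643524 × 0.1411 / 0.066² = 53.237.
Rounding up, n = 54.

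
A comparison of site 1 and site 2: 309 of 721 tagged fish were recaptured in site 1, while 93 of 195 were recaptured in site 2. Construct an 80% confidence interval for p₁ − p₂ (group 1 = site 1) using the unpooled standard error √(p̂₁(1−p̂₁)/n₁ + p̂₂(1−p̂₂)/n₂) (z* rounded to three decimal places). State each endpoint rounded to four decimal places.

(-0.0999, 0.0032)

p̂₁ = 309/721 = 0.42857, p̂₂ = 93/195 = 0.47692; p̂₁ − p̂₂ = -0.04835.
Unpooled SE = √(p̂₁(1−p̂₁)/n₁ + p̂₂(1−p̂₂)/n₂) = √(0.000339664 + 0.001279320) = 0.040237.
z* = 1.282 at the 80% level. Margin of error = 0.05158.
Interval: -0.04835 ± 0.05158 → (-0.0999, 0.0032).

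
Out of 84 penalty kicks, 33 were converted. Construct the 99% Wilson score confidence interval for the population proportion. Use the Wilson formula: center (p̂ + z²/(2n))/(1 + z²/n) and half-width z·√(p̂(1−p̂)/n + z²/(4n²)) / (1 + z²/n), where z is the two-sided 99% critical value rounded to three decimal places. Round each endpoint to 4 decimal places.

Here p̂ = 33/84 = 0.39286 and z = 2.576 (z² = 6.635776).
1 + z²/n = 1.078997.
Adjusted center: (0.39286 + z²/(2n))/1.078997 = 0.40070.
Radicand: p̂(1−p̂)/n + z²/(4n²) = 0.002839529 + 0.000235111 = 0.003074640.
Half-width = 2.576·√0.003074640/1.078997 = 0.13238.
CI: 0.40070 ± 0.13238 = (0.2683, 0.5331).

(0.2683, 0.5331)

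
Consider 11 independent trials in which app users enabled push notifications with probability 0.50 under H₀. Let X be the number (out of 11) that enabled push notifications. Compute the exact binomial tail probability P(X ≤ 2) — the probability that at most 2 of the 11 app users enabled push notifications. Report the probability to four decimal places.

P = 0.0327

X ~ Binomial(n=11, p=0.50).
P(X ≤ 2) = C(11,0)·0.50^0·0.50^11 + C(11,1)·0.50^1·0.50^10 + C(11,2)·0.50^2·0.50^9.
= 0.000488 + 0.005371 + 0.026855 = 0.0327.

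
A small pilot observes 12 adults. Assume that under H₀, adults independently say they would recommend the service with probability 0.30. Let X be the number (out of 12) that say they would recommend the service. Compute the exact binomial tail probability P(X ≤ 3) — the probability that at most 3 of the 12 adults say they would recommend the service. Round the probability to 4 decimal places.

P = 0.4925

X ~ Binomial(n=12, p=0.30).
P(X ≤ 3) = C(12,0)·0.30^0·0.70^12 + C(12,1)·0.30^1·0.70^11 + C(12,2)·0.30^2·0.70^10 + C(12,3)·0.30^3·0.70^9.
= 0.013841 + 0.071184 + 0.167790 + 0.239700 = 0.4925.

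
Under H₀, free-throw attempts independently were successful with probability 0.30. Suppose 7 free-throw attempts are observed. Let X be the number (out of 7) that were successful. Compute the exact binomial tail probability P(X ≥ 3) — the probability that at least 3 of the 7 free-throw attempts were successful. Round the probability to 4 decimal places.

P = 0.3529

X is binomial with n = 7 and p = 0.30.
P(X ≥ 3) = Σ_{j=3}^{7} C(7,j)·0.30^j·0.70^{7−j}.
= 0.226894 + 0.097240 + 0.025005 + 0.003572 + 0.000219 = 0.3529.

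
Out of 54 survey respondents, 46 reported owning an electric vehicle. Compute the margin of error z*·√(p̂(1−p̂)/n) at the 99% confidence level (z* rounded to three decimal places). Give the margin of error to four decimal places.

With x = 46 successes in n = 54, p̂ = 0.85185.
SE = √(p̂(1−p̂)/n) = √(0.126200/54) = 0.048343.
z* = 2.576 at the 99% level.
ME = 2.576·0.048343 = 0.1245.

ME = 0.1245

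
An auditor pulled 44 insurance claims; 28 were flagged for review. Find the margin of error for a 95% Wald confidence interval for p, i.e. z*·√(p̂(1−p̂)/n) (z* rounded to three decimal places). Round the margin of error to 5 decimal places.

p̂ = 28/44 = 0.63636.
SE(p̂) = √(0.63636·0.36364/44) = 0.072520.
z* = 1.960 at the 95% level.
ME = 1.960·0.072520 = 0.14214.

ME = 0.14214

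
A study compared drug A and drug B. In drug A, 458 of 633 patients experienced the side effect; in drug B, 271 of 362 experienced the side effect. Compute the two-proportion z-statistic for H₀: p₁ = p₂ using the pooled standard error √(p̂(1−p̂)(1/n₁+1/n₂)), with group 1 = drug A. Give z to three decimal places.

z = -0.860

Sample proportions: p̂₁ = 458/633 = 0.72354 and p̂₂ = 271/362 = 0.74862.
Pooled p̂ = (458+271)/(633+362) = 729/995 = 0.73266.
Pooled SE = √[0.1958678·0.00434221] ≈ 0.029163.
z = -0.02508/0.029163 = -0.860.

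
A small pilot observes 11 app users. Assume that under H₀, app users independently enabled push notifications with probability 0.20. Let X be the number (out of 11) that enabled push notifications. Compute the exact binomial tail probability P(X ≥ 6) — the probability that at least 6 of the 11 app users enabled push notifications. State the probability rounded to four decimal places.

X ~ Binomial(n=11, p=0.20).
P(X ≥ 6) = Σ_{j=6}^{11} C(11,j)·0.20^j·0.80^{11−j}.
= 0.009689 + 0.001730 + 0.000216 + 0.000018 + 0.000001 + 0.000000 = 0.0117.

P = 0.0117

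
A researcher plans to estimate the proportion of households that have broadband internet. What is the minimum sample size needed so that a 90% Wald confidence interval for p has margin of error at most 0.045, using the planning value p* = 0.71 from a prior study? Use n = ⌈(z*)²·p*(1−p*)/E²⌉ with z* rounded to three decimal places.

n = 276

z* = 1.645 at the 90% level.
p*(1−p*) = 0.71·0.29 = 0.2059.
(z*)²·p*(1−p*)/E² = 2.706025·0.2059/0.002025 = 275.146.
Rounding up, n = 276.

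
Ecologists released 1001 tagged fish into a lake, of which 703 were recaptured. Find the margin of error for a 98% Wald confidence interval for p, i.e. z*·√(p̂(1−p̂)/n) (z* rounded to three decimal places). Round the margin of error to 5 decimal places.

ME = 0.03362

p̂ = 703/1001 = 0.70230.
Standard error of p̂: √(0.209076/1001) = √0.000208867 = 0.014452.
For 98% confidence, z* = 2.326.
So ME = 0.03362.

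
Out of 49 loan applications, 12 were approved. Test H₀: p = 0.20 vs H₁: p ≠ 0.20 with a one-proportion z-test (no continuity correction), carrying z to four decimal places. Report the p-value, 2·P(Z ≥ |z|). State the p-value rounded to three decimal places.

p-value = 0.432

Sample proportion p̂ = 12/49 = 0.24490.
Under H₀, SE = √(p₀(1−p₀)/n) = √(0.20·0.80/49) = √0.003265306 = 0.057143.
Test statistic (full precision, shown to 4 dp): z = (12/49 − 0.20)/SE₀ ≈ 0.7857.
p-value = 2·P(Z ≥ |z|) with z = 0.7857 → 0.432.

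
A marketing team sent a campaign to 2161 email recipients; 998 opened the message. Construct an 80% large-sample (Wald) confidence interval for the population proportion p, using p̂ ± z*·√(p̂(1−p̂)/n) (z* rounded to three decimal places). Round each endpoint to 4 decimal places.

(0.4481, 0.4756)

Sample proportion p̂ = 998/2161 = 0.46182.
Standard error of p̂: √(0.248543/2161) = √0.000115013 = 0.010724.
For 80% confidence, z* = 1.282.
Margin = 1.282·0.010724 = 0.01375.
CI: 0.46182 ± 0.01375 = (0.4481, 0.4756).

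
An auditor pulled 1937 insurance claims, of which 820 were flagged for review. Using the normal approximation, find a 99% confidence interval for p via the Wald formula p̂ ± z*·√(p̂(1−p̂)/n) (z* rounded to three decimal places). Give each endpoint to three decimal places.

(0.394, 0.452)

p̂ = 820/1937 = 0.42334.
Standard error of p̂: √(0.244122/1937) = √0.000126031 = 0.011226.
z* = 2.576 at the 99% level.
Margin of error: 2.576 × 0.011226 = 0.02892.
CI: 0.42334 ± 0.02892 = (0.394, 0.452).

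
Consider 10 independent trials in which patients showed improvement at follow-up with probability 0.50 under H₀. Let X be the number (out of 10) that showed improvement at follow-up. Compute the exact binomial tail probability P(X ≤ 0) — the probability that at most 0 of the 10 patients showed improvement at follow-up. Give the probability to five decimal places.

P = 0.00098

X is binomial with n = 10 and p = 0.50.
P(X ≤ 0) = C(10,0)·0.50^0·0.50^10.
= 0.000977 = 0.00098.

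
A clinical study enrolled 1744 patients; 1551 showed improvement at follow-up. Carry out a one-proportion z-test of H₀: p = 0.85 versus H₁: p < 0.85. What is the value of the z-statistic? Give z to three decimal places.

p̂ = 1551/1744 = 0.88933.
SE₀ = √(0.85·0.15/1744) = 0.008550.
Test statistic: z = 0.03933/0.008550 = 4.600.

z = 4.600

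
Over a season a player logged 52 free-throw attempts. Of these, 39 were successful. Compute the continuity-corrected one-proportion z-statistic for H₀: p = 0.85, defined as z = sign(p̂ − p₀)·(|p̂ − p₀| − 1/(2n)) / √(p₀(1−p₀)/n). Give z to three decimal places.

z = -1.825

The sample proportion is 39/52 = 0.75000. p̂ − p₀ = -0.100000.
Continuity correction 1/(2n) = 1/104 = 0.009615.
Corrected numerator: |-0.100000| − 0.009615 = 0.090385.
Null standard error: √(0.85·0.15/52) = √0.002451923 = 0.049517.
z = (−)0.090385/0.049517 = -1.825.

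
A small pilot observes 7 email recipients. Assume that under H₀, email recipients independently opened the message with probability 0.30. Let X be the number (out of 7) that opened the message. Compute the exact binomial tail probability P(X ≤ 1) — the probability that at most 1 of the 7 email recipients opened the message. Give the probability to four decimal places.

X ~ Binomial(n=7, p=0.30).
P(X ≤ 1) = C(7,0)·0.30^0·0.70^7 + C(7,1)·0.30^1·0.70^6.
= 0.082354 + 0.247063 = 0.3294.

P = 0.3294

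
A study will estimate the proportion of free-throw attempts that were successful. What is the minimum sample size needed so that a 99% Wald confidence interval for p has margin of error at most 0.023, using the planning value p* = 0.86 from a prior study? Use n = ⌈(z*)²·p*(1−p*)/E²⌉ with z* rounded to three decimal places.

For 99% confidence, z* = 2.576.
p*(1−p*) = 0.1204.
Required n before rounding: 6.635776 × 0.1204 / 0.023² = 1510.298.
Rounding up, n = 1511.

n = 1511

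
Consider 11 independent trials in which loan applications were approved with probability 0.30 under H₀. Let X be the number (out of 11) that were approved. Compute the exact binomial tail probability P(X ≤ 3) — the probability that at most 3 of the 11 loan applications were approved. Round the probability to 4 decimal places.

P = 0.5696

X is binomial with n = 11 and p = 0.30.
P(X ≤ 3) = C(11,0)·0.30^0·0.70^11 + C(11,1)·0.30^1·0.70^10 + C(11,2)·0.30^2·0.70^9 + C(11,3)·0.30^3·0.70^8.
= 0.019773 + 0.093217 + 0.199750 + 0.256822 = 0.5696.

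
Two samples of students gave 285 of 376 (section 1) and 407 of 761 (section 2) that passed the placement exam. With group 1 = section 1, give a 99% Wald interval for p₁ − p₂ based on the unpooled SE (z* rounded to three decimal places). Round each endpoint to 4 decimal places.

(0.1496, 0.2967)

p̂₁ = 0.75798, p̂₂ = 0.53482, so the observed difference is 0.22316.
SE = √(0.000487891 + 0.000326922) = √0.000814813 = 0.028545.
For 99% confidence, z* = 2.576. Margin of error = 0.07353.
Interval: 0.22316 ± 0.07353 → (0.1496, 0.2967).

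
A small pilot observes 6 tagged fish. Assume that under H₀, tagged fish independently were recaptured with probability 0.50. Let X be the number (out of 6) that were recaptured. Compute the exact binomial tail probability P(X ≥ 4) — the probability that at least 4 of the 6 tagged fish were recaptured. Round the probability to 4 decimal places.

P = 0.3438

X ~ Binomial(n=6, p=0.50).
P(X ≥ 4) = C(6,4)·0.50^4·0.50^2 + C(6,5)·0.50^5·0.50^1 + C(6,6)·0.50^6·0.50^0.
= 0.234375 + 0.093750 + 0.015625 = 0.3438.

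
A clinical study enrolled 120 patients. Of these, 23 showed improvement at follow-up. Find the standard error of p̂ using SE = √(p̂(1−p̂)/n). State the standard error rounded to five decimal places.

SE = 0.03593

Sample proportion p̂ = 23/120 = 0.19167.
p̂(1−p̂) = 0.19167·0.80833 = 0.154933.
SE = √(0.154933/120) = 0.03593.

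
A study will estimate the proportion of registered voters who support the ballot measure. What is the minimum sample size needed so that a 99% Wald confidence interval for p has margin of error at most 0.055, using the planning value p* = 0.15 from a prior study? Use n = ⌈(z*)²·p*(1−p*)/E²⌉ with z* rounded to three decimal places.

z* = 2.576 at the 99% level.
p*(1−p*) = 0.15·0.85 = 0.1275.
Required n before rounding: 6.635776 × 0.1275 / 0.055² = 279.690.
⌈279.690⌉ = 280.

n = 280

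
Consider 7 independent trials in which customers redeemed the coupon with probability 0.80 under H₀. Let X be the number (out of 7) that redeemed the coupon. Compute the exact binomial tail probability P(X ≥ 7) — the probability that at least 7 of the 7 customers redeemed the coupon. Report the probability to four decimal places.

P = 0.2097

X ~ Binomial(n=7, p=0.80).
P(X ≥ 7) = C(7,7)·0.80^7·0.20^0.
= 0.209715 = 0.2097.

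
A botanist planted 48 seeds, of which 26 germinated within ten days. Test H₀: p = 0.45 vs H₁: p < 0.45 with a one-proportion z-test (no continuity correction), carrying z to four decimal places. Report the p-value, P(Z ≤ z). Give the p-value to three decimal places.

Sample proportion p̂ = 26/48 = 0.54167.
Null standard error: √(0.45·0.55/48) = √0.005156250 = 0.071807.
z = (p̂ − p₀)/SE = (26/48 − 0.45)/0.071807 ≈ 1.2766.
p-value = P(Z ≤ z) with z = 1.2766 → 0.899.

p-value = 0.899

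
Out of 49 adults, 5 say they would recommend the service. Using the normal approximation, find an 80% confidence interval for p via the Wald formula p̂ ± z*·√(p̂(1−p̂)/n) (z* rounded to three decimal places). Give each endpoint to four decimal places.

With x = 5 successes in n = 49, p̂ = 0.10204.
SE(p̂) = √(0.10204·0.89796/49) = 0.043243.
For 80% confidence, z* = 1.282.
Margin of error: 1.282 × 0.043243 = 0.05544.
Interval: 0.10204 ± 0.05544 → (0.0466, 0.1575).

(0.0466, 0.1575)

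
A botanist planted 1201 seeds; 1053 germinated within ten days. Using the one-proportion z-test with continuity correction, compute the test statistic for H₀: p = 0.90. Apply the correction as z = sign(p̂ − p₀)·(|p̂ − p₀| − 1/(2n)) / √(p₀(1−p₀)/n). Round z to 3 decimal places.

p̂ = 1053/1201 = 0.87677. p̂ − p₀ = -0.023231.
Continuity correction 1/(2n) = 1/2402 = 0.000416.
Corrected numerator: |-0.023231| − 0.000416 = 0.022815.
Null standard error: √(0.90·0.10/1201) = √0.000074938 = 0.008657.
z = −0.022815/0.008657 = -2.635.

z = -2.635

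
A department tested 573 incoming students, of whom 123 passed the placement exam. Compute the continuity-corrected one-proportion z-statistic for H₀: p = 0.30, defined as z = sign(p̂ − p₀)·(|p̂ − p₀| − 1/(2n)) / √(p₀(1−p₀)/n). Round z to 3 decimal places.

z = -4.412

Sample proportion p̂ = 123/573 = 0.21466. p̂ − p₀ = -0.085340.
Continuity correction 1/(2n) = 1/1146 = 0.000873.
Corrected numerator: |-0.085340| − 0.000873 = 0.084467.
SE₀ = √(0.30·0.70/573) = 0.019144.
z = −0.084467/0.019144 = -4.412.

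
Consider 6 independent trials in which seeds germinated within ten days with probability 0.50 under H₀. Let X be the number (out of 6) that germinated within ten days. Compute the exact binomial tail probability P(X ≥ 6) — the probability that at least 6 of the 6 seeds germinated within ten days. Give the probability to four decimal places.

P = 0.0156

X is binomial with n = 6 and p = 0.50.
P(X ≥ 6) = C(6,6)·0.50^6·0.50^0.
= 0.015625 = 0.0156.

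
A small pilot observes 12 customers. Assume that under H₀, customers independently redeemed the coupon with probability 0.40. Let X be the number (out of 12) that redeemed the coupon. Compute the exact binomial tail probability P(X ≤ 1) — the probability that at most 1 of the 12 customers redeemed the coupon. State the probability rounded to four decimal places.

P = 0.0196

X is binomial with n = 12 and p = 0.40.
P(X ≤ 1) = C(12,0)·0.40^0·0.60^12 + C(12,1)·0.40^1·0.60^11.
= 0.002177 + 0.017414 = 0.0196.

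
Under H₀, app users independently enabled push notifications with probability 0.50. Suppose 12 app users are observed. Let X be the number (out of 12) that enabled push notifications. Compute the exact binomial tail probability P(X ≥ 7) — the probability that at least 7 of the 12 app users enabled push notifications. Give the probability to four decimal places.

X is binomial with n = 12 and p = 0.50.
P(X ≥ 7) = Σ_{j=7}^{12} C(12,j)·0.50^j·0.50^{12−j}.
= 0.193359 + 0.120850 + 0.053711 + 0.016113 + 0.002930 + 0.000244 = 0.3872.

P = 0.3872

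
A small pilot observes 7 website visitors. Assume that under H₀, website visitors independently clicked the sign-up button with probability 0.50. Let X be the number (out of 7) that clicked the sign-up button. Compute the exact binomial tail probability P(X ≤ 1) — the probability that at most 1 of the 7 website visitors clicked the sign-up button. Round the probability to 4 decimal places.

P = 0.0625

X ~ Binomial(n=7, p=0.50).
P(X ≤ 1) = C(7,0)·0.50^0·0.50^7 + C(7,1)·0.50^1·0.50^6.
= 0.007812 + 0.054688 = 0.0625.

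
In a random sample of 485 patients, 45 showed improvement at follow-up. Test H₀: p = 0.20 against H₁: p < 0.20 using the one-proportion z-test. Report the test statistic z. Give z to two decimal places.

With x = 45 successes in n = 485, p̂ = 0.09278.
Under H₀, SE = √(p₀(1−p₀)/n) = √(0.20·0.80/485) = √0.000329897 = 0.018163.
z = (p̂ − p₀)/SE = (0.09278 − 0.20)/0.018163 = -5.90.

z = -5.90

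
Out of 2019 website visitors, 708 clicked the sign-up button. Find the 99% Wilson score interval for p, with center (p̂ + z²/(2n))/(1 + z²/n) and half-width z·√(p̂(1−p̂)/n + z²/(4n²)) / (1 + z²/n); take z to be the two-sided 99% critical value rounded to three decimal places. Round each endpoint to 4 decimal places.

p̂ = 708/2019 = 0.35067; z = 2.576, so z² = 6.635776.
Denominator 1 + z²/n = 1 + 6.635776/2019 = 1.003287.
Adjusted center: (0.35067 + z²/(2n))/1.003287 = 0.35116.
Radicand: p̂(1−p̂)/n + z²/(4n²) = 0.000112779 + 0.000000407 = 0.000113186.
Half-width = z·√(radicand)/denom = 2.576·0.010639/1.003287 = 0.02732.
So the interval runs from 0.3238 to 0.3785.

(0.3238, 0.3785)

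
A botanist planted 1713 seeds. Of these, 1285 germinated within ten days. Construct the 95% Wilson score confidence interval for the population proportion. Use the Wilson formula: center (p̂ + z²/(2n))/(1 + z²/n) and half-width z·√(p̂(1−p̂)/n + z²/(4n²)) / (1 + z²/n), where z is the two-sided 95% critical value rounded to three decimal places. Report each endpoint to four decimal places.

p̂ = 1285/1713 = 0.75015; z = 1.960, so z² = 3.841600.
1 + z²/n = 1.002243.
Center = (0.75015 + 0.001121)/1.002243 = 0.74959.
Radicand: p̂(1−p̂)/n + z²/(4n²) = 0.000109414 + 0.000000327 = 0.000109741.
Half-width = 1.960·√0.000109741/1.002243 = 0.02049.
So the interval runs from 0.7291 to 0.7701.

(0.7291, 0.7701)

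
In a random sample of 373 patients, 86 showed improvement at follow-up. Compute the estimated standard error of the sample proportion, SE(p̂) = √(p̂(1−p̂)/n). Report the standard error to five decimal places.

Sample proportion p̂ = 86/373 = 0.23056.
p̂(1−p̂) = 0.177402.
SE = √(0.177402/373) = √0.000475609 = 0.02181.

SE = 0.02181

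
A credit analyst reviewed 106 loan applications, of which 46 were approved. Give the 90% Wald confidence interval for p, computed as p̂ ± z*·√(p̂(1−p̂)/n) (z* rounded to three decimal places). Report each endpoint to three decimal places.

(0.355, 0.513)

With x = 46 successes in n = 106, p̂ = 0.43396.
Standard error of p̂: √(0.245639/106) = √0.002317349 = 0.048139.
The 90% critical value is z* = 1.645.
Margin of error: 1.645 × 0.048139 = 0.07919.
So the interval runs from 0.355 to 0.513.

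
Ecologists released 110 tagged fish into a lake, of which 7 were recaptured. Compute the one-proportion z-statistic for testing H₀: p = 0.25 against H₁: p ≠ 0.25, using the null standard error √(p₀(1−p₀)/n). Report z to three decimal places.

Sample proportion p̂ = 7/110 = 0.06364.
Null standard error: √(0.25·0.75/110) = √0.001704545 = 0.041286.
Test statistic: z = -0.18636/0.041286 = -4.514.

z = -4.514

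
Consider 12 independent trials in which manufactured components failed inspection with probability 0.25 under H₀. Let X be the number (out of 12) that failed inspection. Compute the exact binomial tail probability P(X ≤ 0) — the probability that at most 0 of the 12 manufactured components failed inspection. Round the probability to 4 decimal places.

X is binomial with n = 12 and p = 0.25.
P(X ≤ 0) = C(12,0)·0.25^0·0.75^12.
= 0.031676 = 0.0317.

P = 0.0317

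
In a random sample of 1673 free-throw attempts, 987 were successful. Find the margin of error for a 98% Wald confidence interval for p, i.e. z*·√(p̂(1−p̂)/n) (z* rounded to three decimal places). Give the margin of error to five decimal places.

ME = 0.02797

With x = 987 successes in n = 1673, p̂ = 0.58996.
Standard error of p̂: √(0.241908/1673) = √0.000144595 = 0.012025.
For 98% confidence, z* = 2.326.
Margin of error = z*·SE = 2.326 × 0.012025 = 0.02797.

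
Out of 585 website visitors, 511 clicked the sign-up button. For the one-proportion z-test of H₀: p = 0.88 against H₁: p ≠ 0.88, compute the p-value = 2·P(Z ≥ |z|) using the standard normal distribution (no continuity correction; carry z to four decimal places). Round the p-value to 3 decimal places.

p-value = 0.629

With x = 511 successes in n = 585, p̂ = 0.87350.
SE₀ = √(0.88·0.12/585) = 0.013436.
Test statistic (full precision, shown to 4 dp): z = (511/585 − 0.88)/SE₀ ≈ -0.4835.
From the standard normal, 2·P(Z ≥ |z|) = 0.629.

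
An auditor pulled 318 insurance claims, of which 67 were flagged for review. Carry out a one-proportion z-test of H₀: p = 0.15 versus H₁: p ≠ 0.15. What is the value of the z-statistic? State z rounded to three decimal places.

The sample proportion is 67/318 = 0.21069.
Under H₀, SE = √(p₀(1−p₀)/n) = √(0.15·0.85/318) = √0.000400943 = 0.020024.
Test statistic: z = 0.06069/0.020024 = 3.031.

z = 3.031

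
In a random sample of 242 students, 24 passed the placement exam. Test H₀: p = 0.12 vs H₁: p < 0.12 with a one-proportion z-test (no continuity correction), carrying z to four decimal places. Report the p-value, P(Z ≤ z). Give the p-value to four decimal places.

The sample proportion is 24/242 = 0.09917.
SE₀ = √(0.12·0.88/242) = 0.020889.
Test statistic (full precision, shown to 4 dp): z = (24/242 − 0.12)/SE₀ ≈ -0.9970.
From the standard normal, P(Z ≤ z) = 0.1594.

p-value = 0.1594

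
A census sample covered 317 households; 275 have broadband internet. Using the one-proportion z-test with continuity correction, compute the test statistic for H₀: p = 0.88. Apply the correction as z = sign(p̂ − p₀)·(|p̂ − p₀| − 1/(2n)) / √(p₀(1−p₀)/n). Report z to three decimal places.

With x = 275 successes in n = 317, p̂ = 0.86751. p̂ − p₀ = -0.012492.
1/(2n) = 0.001577.
Corrected numerator: |-0.012492| − 0.001577 = 0.010915.
Null standard error: √(0.88·0.12/317) = √0.000333123 = 0.018252.
z = −0.010915/0.018252 = -0.598.

z = -0.598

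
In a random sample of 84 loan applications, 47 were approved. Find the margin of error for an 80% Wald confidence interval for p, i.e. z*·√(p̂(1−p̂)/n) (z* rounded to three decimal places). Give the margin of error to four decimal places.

ME = 0.0694

The sample proportion is 47/84 = 0.55952.
Standard error of p̂: √(0.246457/84) = √0.002934011 = 0.054167.
For 80% confidence, z* = 1.282.
Margin of error = z*·SE = 1.282 × 0.054167 = 0.0694.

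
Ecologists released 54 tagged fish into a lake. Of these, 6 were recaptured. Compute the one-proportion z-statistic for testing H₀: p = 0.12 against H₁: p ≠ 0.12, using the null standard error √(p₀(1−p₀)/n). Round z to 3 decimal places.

z = -0.201

The sample proportion is 6/54 = 0.11111.
SE₀ = √(0.12·0.88/54) = 0.044222.
z = (0.11111 − 0.12)/0.044222 = -0.00889/0.044222 = -0.201.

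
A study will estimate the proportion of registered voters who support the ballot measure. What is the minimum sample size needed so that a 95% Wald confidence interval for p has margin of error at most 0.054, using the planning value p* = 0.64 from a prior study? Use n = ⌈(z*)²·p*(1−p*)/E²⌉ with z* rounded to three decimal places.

z* = 1.960 at the 95% level.
p*(1−p*) = 0.64·0.36 = 0.2304.
(z*)²·p*(1−p*)/E² = 3.841600·0.2304/0.002916 = 303.534.
Rounding up, n = 304.

n = 304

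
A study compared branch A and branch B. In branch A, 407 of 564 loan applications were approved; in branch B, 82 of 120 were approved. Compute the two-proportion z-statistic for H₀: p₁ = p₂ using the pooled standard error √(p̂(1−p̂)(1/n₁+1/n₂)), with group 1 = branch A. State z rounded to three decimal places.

z = 0.844

Sample proportions: p̂₁ = 407/564 = 0.72163 and p̂₂ = 82/120 = 0.68333.
Pooling: p̂ = 489/684 = 0.71491.
Pooled SE = √[0.2038127·0.01010638] ≈ 0.045385.
z = 0.03830/0.045385 = 0.844.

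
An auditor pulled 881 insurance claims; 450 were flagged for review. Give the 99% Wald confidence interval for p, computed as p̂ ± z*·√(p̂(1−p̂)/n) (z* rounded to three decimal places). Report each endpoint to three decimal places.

The sample proportion is 450/881 = 0.51078.
SE(p̂) = √(0.51078·0.48922/881) = 0.016842.
z* = 2.576 at the 99% level.
Margin = 2.576·0.016842 = 0.04338.
CI: 0.51078 ± 0.04338 = (0.467, 0.554).

(0.467, 0.554)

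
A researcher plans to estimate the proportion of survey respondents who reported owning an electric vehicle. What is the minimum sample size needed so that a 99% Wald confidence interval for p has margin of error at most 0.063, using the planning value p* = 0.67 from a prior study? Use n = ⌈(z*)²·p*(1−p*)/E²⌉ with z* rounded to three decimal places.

n = 370

The 99% critical value is z* = 2.576.
p*(1−p*) = 0.67·0.33 = 0.2211.
Required n before rounding: 6.635776 × 0.2211 / 0.063² = 369.657.
Rounding up, n = 370.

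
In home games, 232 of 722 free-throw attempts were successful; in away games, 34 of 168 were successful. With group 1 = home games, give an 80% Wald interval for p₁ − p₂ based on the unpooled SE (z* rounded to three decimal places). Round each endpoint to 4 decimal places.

p̂₁ = 0.32133, p̂₂ = 0.20238, so the observed difference is 0.11895.
SE = √(0.000302046 + 0.000960851) = √0.001262897 = 0.035537.
z* = 1.282 at the 80% level. Margin = 1.282·0.035537 = 0.04556.
CI: 0.11895 ± 0.04556 = (0.0734, 0.1645).

(0.0734, 0.1645)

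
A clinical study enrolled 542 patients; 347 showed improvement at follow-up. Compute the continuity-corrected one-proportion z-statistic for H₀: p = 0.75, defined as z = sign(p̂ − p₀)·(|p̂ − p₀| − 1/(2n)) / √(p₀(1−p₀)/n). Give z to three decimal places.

The sample proportion is 347/542 = 0.64022. p̂ − p₀ = -0.109779.
Continuity correction 1/(2n) = 1/1084 = 0.000923.
Corrected numerator: |-0.109779| − 0.000923 = 0.108856.
Under H₀, SE = √(p₀(1−p₀)/n) = √(0.75·0.25/542) = √0.000345941 = 0.018599.
z = −0.108856/0.018599 = -5.853.

z = -5.853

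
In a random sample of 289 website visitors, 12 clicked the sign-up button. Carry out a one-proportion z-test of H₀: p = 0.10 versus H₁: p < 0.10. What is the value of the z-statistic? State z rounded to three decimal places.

p̂ = 12/289 = 0.04152.
Under H₀, SE = √(p₀(1−p₀)/n) = √(0.10·0.90/289) = √0.000311419 = 0.017647.
z = (0.04152 − 0.10)/0.017647 = -0.05848/0.017647 = -3.314.

z = -3.314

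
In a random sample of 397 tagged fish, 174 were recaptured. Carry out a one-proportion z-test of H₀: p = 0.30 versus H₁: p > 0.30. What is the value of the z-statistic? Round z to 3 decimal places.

z = 6.013

With x = 174 successes in n = 397, p̂ = 0.43829.
Null standard error: √(0.30·0.70/397) = √0.000528967 = 0.022999.
z = (p̂ − p₀)/SE = (0.43829 − 0.30)/0.022999 = 6.013.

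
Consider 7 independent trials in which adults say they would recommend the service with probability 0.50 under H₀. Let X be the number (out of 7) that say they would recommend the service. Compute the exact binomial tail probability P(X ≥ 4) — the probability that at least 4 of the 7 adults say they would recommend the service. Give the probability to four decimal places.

P = 0.5000

X is binomial with n = 7 and p = 0.50.
P(X ≥ 4) = C(7,4)·0.50^4·0.50^3 + C(7,5)·0.50^5·0.50^2 + C(7,6)·0.50^6·0.50^1 + C(7,7)·0.50^7·0.50^0.
= 0.273438 + 0.164062 + 0.054688 + 0.007812 = 0.5000.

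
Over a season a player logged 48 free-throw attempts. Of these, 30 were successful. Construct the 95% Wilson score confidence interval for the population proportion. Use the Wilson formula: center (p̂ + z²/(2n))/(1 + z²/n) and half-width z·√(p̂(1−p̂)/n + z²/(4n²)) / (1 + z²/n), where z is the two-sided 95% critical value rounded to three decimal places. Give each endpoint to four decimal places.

Here p̂ = 30/48 = 0.62500 and z = 1.960 (z² = 3.841600).
1 + z²/n = 1.080033.
Center = (0.62500 + 0.040017)/1.080033 = 0.61574.
Radicand: p̂(1−p̂)/n + z²/(4n²) = 0.004882812 + 0.000416840 = 0.005299652.
Half-width = 1.960·√0.005299652/1.080033 = 0.13211.
Interval: 0.61574 ± 0.13211 → (0.4836, 0.7478).

(0.4836, 0.7478)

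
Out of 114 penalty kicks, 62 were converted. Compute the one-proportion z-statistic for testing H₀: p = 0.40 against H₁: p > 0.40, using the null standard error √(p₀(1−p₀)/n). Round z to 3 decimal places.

z = 3.135

p̂ = 62/114 = 0.54386.
Under H₀, SE = √(p₀(1−p₀)/n) = √(0.40·0.60/114) = √0.002105263 = 0.045883.
z = (p̂ − p₀)/SE = (0.54386 − 0.40)/0.045883 = 3.135.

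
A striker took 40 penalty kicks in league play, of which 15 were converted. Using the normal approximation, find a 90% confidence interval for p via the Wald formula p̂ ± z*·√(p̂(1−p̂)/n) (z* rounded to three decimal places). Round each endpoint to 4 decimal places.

(0.2491, 0.5009)

With x = 15 successes in n = 40, p̂ = 0.37500.
SE(p̂) = √(0.37500·0.62500/40) = 0.076547.
z* = 1.645 at the 90% level.
Margin = 1.645·0.076547 = 0.12592.
So the interval runs from 0.2491 to 0.5009.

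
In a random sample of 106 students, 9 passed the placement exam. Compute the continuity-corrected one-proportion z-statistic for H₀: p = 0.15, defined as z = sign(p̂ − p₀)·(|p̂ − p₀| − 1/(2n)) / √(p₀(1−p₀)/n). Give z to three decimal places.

z = -1.741

With x = 9 successes in n = 106, p̂ = 0.08491. p̂ − p₀ = -0.065094.
1/(2n) = 0.004717.
Corrected numerator: |-0.065094| − 0.004717 = 0.060377.
Null standard error: √(0.15·0.85/106) = √0.001202830 = 0.034682.
z = −0.060377/0.034682 = -1.741.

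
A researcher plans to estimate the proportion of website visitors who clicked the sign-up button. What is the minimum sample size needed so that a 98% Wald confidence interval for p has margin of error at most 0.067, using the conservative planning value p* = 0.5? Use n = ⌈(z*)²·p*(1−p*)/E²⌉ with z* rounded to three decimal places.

n = 302

z* = 2.326 at the 98% level.
p*(1−p*) = 0.50·0.50 = 0.2500.
Required n before rounding: 5.410276 × 0.2500 / 0.067² = 301.307.
⌈301.307⌉ = 302.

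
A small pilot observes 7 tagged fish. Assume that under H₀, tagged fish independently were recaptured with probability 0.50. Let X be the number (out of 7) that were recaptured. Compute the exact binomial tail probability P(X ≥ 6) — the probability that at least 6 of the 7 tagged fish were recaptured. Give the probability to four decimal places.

P = 0.0625

X ~ Binomial(n=7, p=0.50).
P(X ≥ 6) = C(7,6)·0.50^6·0.50^1 + C(7,7)·0.50^7·0.50^0.
= 0.054688 + 0.007812 = 0.0625.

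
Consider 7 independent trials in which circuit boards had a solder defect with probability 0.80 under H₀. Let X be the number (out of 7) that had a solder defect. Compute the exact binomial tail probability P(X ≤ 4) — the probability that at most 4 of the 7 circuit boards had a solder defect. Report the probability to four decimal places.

X is binomial with n = 7 and p = 0.80.
P(X ≤ 4) = Σ_{j=0}^{4} C(7,j)·0.80^j·0.20^{7−j}.
= 0.000013 + 0.000358 + 0.004301 + 0.028672 + 0.114688 = 0.1480.

P = 0.1480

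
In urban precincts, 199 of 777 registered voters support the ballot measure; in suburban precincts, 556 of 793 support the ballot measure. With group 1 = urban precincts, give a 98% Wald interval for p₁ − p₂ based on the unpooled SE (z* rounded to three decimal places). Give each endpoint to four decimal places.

(-0.4975, -0.3925)

p̂₁ = 0.25611, p̂₂ = 0.70113, so the observed difference is -0.44502.
Unpooled SE = √(p̂₁(1−p̂₁)/n₁ + p̂₂(1−p̂₂)/n₂) = √(0.000245199 + 0.000264243) = 0.022571.
z* = 2.326 at the 98% level. Margin of error = 0.05250.
So the interval runs from -0.4975 to -0.3925.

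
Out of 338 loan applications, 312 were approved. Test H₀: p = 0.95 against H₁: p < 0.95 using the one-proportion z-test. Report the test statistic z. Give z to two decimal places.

z = -2.27

p̂ = 312/338 = 0.92308.
SE₀ = √(0.95·0.05/338) = 0.011855.
Test statistic: z = -0.02692/0.011855 = -2.27.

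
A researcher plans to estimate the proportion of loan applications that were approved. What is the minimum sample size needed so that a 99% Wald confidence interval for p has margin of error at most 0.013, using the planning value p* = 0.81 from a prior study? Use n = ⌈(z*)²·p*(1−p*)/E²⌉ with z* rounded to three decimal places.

n = 6043

For 99% confidence, z* = 2.576.
p*(1−p*) = 0.81·0.19 = 0.1539.
(z*)²·p*(1−p*)/E² = 6.635776·0.1539/0.000169 = 6042.875.
⌈6042.875⌉ = 6043.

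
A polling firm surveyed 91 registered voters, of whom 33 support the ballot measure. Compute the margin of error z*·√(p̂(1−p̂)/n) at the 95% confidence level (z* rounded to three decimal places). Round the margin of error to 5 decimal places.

ME = 0.09878

p̂ = 33/91 = 0.36264.
Standard error of p̂: √(0.231132/91) = √0.002539907 = 0.050397.
For 95% confidence, z* = 1.960.
ME = 1.960·0.050397 = 0.09878.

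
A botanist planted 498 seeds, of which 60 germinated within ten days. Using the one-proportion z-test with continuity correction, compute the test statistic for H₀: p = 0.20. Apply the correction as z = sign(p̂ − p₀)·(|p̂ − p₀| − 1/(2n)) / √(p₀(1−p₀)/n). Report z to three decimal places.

p̂ = 60/498 = 0.12048. p̂ − p₀ = -0.079518.
Continuity correction 1/(2n) = 1/996 = 0.001004.
Corrected numerator: |-0.079518| − 0.001004 = 0.078514.
Null standard error: √(0.20·0.80/498) = √0.000321285 = 0.017924.
z = −0.078514/0.017924 = -4.380.

z = -4.380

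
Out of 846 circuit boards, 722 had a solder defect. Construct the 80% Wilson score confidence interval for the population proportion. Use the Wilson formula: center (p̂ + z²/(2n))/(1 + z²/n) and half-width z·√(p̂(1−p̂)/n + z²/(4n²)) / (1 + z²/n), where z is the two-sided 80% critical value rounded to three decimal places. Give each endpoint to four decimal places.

(0.8372, 0.8683)

Here p̂ = 722/846 = 0.85343 and z = 1.282 (z² = 1.643524).
1 + z²/n = 1.001943.
Center = (0.85343 + 0.000971)/1.001943 = 0.85274.
Radicand: p̂(1−p̂)/n + z²/(4n²) = 0.000147859 + 0.000000574 = 0.000148433.
Half-width = 1.282·√0.000148433/1.001943 = 0.01559.
So the interval runs from 0.8372 to 0.8683.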